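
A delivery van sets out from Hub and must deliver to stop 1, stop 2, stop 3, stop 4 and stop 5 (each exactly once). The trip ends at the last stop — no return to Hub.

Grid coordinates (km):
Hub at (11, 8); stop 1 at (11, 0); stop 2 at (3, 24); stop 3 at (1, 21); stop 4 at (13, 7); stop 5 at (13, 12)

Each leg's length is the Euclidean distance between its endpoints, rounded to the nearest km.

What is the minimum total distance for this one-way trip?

There are 5! = 120 possible orderings.
Hub - stop 1 - stop 2 - stop 3 - stop 4 - stop 5: 8+25+4+18+5 = 60
Hub - stop 1 - stop 2 - stop 3 - stop 5 - stop 4: 8+25+4+15+5 = 57
Hub - stop 1 - stop 2 - stop 4 - stop 3 - stop 5: 8+25+20+18+15 = 86
Hub - stop 1 - stop 2 - stop 4 - stop 5 - stop 3: 8+25+20+5+15 = 73
Hub - stop 1 - stop 2 - stop 5 - stop 3 - stop 4: 8+25+16+15+18 = 82
Hub - stop 1 - stop 2 - stop 5 - stop 4 - stop 3: 8+25+16+5+18 = 72
Hub - stop 1 - stop 3 - stop 2 - stop 4 - stop 5: 8+23+4+20+5 = 60
Hub - stop 1 - stop 3 - stop 2 - stop 5 - stop 4: 8+23+4+16+5 = 56
Hub - stop 1 - stop 3 - stop 4 - stop 2 - stop 5: 8+23+18+20+16 = 85
Hub - stop 1 - stop 3 - stop 4 - stop 5 - stop 2: 8+23+18+5+16 = 70
Hub - stop 1 - stop 3 - stop 5 - stop 2 - stop 4: 8+23+15+16+20 = 82
Hub - stop 1 - stop 3 - stop 5 - stop 4 - stop 2: 8+23+15+5+20 = 71
Hub - stop 1 - stop 4 - stop 2 - stop 3 - stop 5: 8+7+20+4+15 = 54
Hub - stop 1 - stop 4 - stop 2 - stop 5 - stop 3: 8+7+20+16+15 = 66
… (106 more)
Hub - stop 1 - stop 4 - stop 5 - stop 3 - stop 2: 8+7+5+15+4 = 39  ← best
The minimum is 39.
One shortest path: Hub → stop 1 → stop 4 → stop 5 → stop 3 → stop 2.

Shortest open route: 39 km.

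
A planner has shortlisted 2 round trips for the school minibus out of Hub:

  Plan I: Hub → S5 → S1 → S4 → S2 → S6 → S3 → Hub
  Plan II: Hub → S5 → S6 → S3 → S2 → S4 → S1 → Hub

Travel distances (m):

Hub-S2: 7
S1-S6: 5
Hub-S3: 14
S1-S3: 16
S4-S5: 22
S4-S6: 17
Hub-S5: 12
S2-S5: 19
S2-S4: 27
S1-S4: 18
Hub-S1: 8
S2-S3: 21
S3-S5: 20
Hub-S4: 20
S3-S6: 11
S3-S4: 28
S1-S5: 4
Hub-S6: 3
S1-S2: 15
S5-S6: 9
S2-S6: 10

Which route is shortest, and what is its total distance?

Shortest is Plan I, total 96 m.

Plan I: 12 + 4 + 18 + 27 + 10 + 11 + 14 = 96
Plan II: 12 + 9 + 11 + 21 + 27 + 18 + 8 = 106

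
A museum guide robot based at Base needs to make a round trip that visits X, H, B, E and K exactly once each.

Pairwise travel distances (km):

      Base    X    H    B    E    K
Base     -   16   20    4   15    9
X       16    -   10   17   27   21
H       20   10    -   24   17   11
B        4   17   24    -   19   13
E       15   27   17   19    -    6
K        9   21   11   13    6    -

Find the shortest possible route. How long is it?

With 5 stops there are 5!/2 = 60 distinct round trips (a route and its reverse cost the same).
Base - X - H - B - E - K - Base: 16+10+24+19+6+9 = 84
Base - X - H - B - K - E - Base: 16+10+24+13+6+15 = 84
Base - X - H - E - B - K - Base: 16+10+17+19+13+9 = 84
Base - X - H - E - K - B - Base: 16+10+17+6+13+4 = 66
Base - X - H - K - B - E - Base: 16+10+11+13+19+15 = 84
Base - X - H - K - E - B - Base: 16+10+11+6+19+4 = 66
Base - X - B - H - E - K - Base: 16+17+24+17+6+9 = 89
Base - X - B - H - K - E - Base: 16+17+24+11+6+15 = 89
Base - X - B - E - H - K - Base: 16+17+19+17+11+9 = 89
Base - X - B - E - K - H - Base: 16+17+19+6+11+20 = 89
Base - X - B - K - H - E - Base: 16+17+13+11+17+15 = 89
Base - X - B - K - E - H - Base: 16+17+13+6+17+20 = 89
Base - X - E - H - B - K - Base: 16+27+17+24+13+9 = 106
Base - X - E - H - K - B - Base: 16+27+17+11+13+4 = 88
… (46 more)
Base - B - X - H - E - K - Base: 4+17+10+17+6+9 = 63  ← best
The minimum is 63.
One optimal route: Base → B → X → H → E → K → Base (or its reverse).

63 km — the shortest possible round trip.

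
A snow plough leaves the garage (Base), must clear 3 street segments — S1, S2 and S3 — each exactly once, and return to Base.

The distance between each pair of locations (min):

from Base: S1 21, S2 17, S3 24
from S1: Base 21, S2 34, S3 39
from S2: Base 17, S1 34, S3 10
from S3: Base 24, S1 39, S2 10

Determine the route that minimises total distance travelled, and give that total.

With 3 stops there are 3!/2 = 3 distinct round trips (a route and its reverse cost the same).
Base → S1 → S2 → S3 → Base: 21+34+10+24 = 89
Base → S1 → S3 → S2 → Base: 21+39+10+17 = 87
Base → S2 → S1 → S3 → Base: 17+34+39+24 = 114
The minimum is 87.
One optimal route: Base → S1 → S3 → S2 → Base (or its reverse).

Minimum total distance: 87 min.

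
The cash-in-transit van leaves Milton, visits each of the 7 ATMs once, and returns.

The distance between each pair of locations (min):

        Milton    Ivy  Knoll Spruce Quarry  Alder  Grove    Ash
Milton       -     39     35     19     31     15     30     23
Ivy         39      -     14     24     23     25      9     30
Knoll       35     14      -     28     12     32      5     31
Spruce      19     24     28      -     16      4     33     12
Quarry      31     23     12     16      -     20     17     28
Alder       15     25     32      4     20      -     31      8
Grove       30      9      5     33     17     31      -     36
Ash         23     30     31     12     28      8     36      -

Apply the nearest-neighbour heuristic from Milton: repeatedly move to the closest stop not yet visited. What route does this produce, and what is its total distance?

124 min along Milton → Alder → Spruce → Ash → Quarry → Knoll → Grove → Ivy → Milton.

From Milton: distances to unvisited — Alder=15, Spruce=19, Ash=23, Grove=30, Quarry=31, Knoll=35, Ivy=39. Nearest is Alder (15).
From Alder: distances to unvisited — Spruce=4, Ash=8, Quarry=20, Ivy=25, Grove=31, Knoll=32. Nearest is Spruce (4).
From Spruce: distances to unvisited — Ash=12, Quarry=16, Ivy=24, Knoll=28, Grove=33. Nearest is Ash (12).
From Ash: distances to unvisited — Quarry=28, Ivy=30, Knoll=31, Grove=36. Nearest is Quarry (28).
From Quarry: distances to unvisited — Knoll=12, Grove=17, Ivy=23. Nearest is Knoll (12).
From Knoll: distances to unvisited — Grove=5, Ivy=14. Nearest is Grove (5).
From Grove: distances to unvisited — Ivy=9. Nearest is Ivy (9).
Return Ivy→Milton: 39.
Total = 15 + 4 + 12 + 28 + 12 + 5 + 9 + 39 = 124.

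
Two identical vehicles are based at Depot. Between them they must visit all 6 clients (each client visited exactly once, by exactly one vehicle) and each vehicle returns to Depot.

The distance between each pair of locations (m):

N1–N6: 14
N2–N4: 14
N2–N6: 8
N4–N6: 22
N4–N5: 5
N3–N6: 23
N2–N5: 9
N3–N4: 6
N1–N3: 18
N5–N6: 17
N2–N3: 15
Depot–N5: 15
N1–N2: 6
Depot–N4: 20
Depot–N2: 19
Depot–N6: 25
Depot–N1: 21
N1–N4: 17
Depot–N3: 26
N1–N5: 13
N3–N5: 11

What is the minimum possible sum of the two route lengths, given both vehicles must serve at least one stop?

112 m — the smallest possible combined total.

There are 2^5 − 1 = 31 ways to divide the 6 stops into two non-empty groups. For each, the best each vehicle can do is its own shortest tour through its group:
  {N1} + {N2, N3, N4, N5, N6}: 42 + 74 = 116
  {N2} + {N1, N3, N4, N5, N6}: 38 + 83 = 121
  {N1, N2} + {N3, N4, N5, N6}: 46 + 74 = 120
  {N3} + {N1, N2, N4, N5, N6}: 52 + 76 = 128
  {N1, N3} + {N2, N4, N5, N6}: 65 + 67 = 132
  {N2, N3} + {N1, N4, N5, N6}: 60 + 76 = 136
  … (31 splits in total)
  {N3, N4, N5} + {N1, N2, N6}: 52 + 60 = 112  ← best
Best: vehicle 1 Depot → N3 → N4 → N5 → Depot = 52; vehicle 2 Depot → N1 → N2 → N6 → Depot = 60; combined 112.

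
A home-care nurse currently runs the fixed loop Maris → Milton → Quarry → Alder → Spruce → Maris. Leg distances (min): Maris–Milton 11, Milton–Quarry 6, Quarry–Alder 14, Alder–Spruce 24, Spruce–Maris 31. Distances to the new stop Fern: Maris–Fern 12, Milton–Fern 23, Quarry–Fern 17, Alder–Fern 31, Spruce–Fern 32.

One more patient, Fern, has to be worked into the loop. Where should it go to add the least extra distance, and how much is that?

Adding 13 min by placing Fern on the Spruce–Maris leg.

Insertion cost between consecutive stops i–j is d(i,Fern) + d(Fern,j) − d(i,j):
  between Maris and Milton: 12 + 23 − 11 = 24
  between Milton and Quarry: 23 + 17 − 6 = 34
  between Quarry and Alder: 17 + 31 − 14 = 34
  between Alder and Spruce: 31 + 32 − 24 = 39
  between Spruce and Maris: 32 + 12 − 31 = 13
Cheapest insertion is between Spruce and Maris, adding 13.
New total = 86 + 13 = 99.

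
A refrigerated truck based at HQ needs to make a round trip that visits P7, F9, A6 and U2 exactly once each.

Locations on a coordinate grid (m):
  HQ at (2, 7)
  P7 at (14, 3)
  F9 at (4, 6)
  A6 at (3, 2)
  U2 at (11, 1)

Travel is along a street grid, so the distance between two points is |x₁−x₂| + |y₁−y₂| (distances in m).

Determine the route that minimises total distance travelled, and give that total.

HQ → P7 → F9 → A6 → U2 → HQ: 16+13+5+9+15 = 58
HQ → P7 → F9 → U2 → A6 → HQ: 16+13+12+9+6 = 56
HQ → P7 → A6 → F9 → U2 → HQ: 16+12+5+12+15 = 60
HQ → P7 → A6 → U2 → F9 → HQ: 16+12+9+12+3 = 52
HQ → P7 → U2 → F9 → A6 → HQ: 16+5+12+5+6 = 44
HQ → P7 → U2 → A6 → F9 → HQ: 16+5+9+5+3 = 38
HQ → F9 → P7 → A6 → U2 → HQ: 3+13+12+9+15 = 52
HQ → F9 → P7 → U2 → A6 → HQ: 3+13+5+9+6 = 36
HQ → F9 → A6 → P7 → U2 → HQ: 3+5+12+5+15 = 40
HQ → F9 → U2 → P7 → A6 → HQ: 3+12+5+12+6 = 38
HQ → A6 → P7 → F9 → U2 → HQ: 6+12+13+12+15 = 58
HQ → A6 → F9 → P7 → U2 → HQ: 6+5+13+5+15 = 44
The minimum is 36.
One optimal route: HQ → F9 → P7 → U2 → A6 → HQ (or its reverse).

Minimum total distance: 36 m.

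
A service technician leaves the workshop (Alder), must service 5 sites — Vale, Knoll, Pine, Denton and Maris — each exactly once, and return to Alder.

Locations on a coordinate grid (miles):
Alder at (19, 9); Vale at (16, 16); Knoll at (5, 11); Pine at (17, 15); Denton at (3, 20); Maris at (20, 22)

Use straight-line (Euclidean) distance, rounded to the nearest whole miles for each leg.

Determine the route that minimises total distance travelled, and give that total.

Shortest round trip = 54 miles.

With 5 stops there are 5!/2 = 60 distinct round trips (a route and its reverse cost the same).
Alder - Vale - Knoll - Pine - Denton - Maris - Alder: 8+12+13+15+17+13 = 78
Alder - Vale - Knoll - Pine - Maris - Denton - Alder: 8+12+13+8+17+19 = 77
Alder - Vale - Knoll - Denton - Pine - Maris - Alder: 8+12+9+15+8+13 = 65
Alder - Vale - Knoll - Denton - Maris - Pine - Alder: 8+12+9+17+8+6 = 60
Alder - Vale - Knoll - Maris - Pine - Denton - Alder: 8+12+19+8+15+19 = 81
Alder - Vale - Knoll - Maris - Denton - Pine - Alder: 8+12+19+17+15+6 = 77
Alder - Vale - Pine - Knoll - Denton - Maris - Alder: 8+1+13+9+17+13 = 61
Alder - Vale - Pine - Knoll - Maris - Denton - Alder: 8+1+13+19+17+19 = 77
Alder - Vale - Pine - Denton - Knoll - Maris - Alder: 8+1+15+9+19+13 = 65
Alder - Vale - Pine - Denton - Maris - Knoll - Alder: 8+1+15+17+19+14 = 74
Alder - Vale - Pine - Maris - Knoll - Denton - Alder: 8+1+8+19+9+19 = 64
Alder - Vale - Pine - Maris - Denton - Knoll - Alder: 8+1+8+17+9+14 = 57
Alder - Vale - Denton - Knoll - Pine - Maris - Alder: 8+14+9+13+8+13 = 65
Alder - Vale - Denton - Knoll - Maris - Pine - Alder: 8+14+9+19+8+6 = 64
… (46 more)
Alder - Knoll - Denton - Maris - Vale - Pine - Alder: 14+9+17+7+1+6 = 54  ← best
The minimum is 54.
One optimal route: Alder → Knoll → Denton → Maris → Vale → Pine → Alder (or its reverse).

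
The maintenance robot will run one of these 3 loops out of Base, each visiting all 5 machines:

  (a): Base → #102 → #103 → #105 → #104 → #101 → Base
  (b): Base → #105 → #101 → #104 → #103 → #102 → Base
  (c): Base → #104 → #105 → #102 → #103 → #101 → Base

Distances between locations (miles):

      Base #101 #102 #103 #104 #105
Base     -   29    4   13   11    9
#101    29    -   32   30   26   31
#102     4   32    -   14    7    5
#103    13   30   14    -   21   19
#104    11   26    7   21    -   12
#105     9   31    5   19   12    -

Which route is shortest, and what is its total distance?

(a): 4 + 14 + 19 + 12 + 26 + 29 = 104
(b): 9 + 31 + 26 + 21 + 14 + 4 = 105
(c): 11 + 12 + 5 + 14 + 30 + 29 = 101

Shortest is (c), total 101 miles.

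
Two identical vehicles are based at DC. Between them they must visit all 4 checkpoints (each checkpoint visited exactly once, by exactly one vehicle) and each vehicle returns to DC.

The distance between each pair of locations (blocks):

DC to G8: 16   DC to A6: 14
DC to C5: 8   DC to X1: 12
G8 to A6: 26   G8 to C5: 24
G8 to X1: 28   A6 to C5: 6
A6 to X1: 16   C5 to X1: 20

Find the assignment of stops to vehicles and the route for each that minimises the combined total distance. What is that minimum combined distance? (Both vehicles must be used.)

74 blocks — the smallest possible combined total.

There are 2^3 − 1 = 7 ways to divide the 4 stops into two non-empty groups. For each, the best each vehicle can do is its own shortest tour through its group:
  {G8} + {A6, C5, X1}: 32 + 42 = 74
  {A6} + {G8, C5, X1}: 28 + 72 = 100
  {G8, A6} + {C5, X1}: 56 + 40 = 96
  {C5} + {G8, A6, X1}: 16 + 70 = 86
  {G8, C5} + {A6, X1}: 48 + 42 = 90
  {A6, C5} + {G8, X1}: 28 + 56 = 84
  … (7 splits in total)
Best: vehicle 1 DC → G8 → DC = 32; vehicle 2 DC → C5 → A6 → X1 → DC = 42; combined 74.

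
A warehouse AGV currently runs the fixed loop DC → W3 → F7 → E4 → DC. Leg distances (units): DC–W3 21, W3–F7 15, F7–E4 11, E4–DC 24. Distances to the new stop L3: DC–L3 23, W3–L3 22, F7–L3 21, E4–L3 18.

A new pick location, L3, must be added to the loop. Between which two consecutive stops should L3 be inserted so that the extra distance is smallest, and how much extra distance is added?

Minimum extra distance: 17, inserting L3 between E4 and DC.

Insertion cost between consecutive stops i–j is d(i,L3) + d(L3,j) − d(i,j):
  between DC and W3: 23 + 22 − 21 = 24
  between W3 and F7: 22 + 21 − 15 = 28
  between F7 and E4: 21 + 18 − 11 = 28
  between E4 and DC: 18 + 23 − 24 = 17
Cheapest insertion is between E4 and DC, adding 17.
New total = 71 + 17 = 88.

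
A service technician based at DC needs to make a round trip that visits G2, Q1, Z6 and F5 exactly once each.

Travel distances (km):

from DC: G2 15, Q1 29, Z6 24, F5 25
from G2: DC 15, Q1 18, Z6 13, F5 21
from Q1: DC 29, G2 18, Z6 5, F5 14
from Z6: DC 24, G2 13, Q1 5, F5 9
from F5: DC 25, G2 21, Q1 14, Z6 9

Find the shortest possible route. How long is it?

With 4 stops there are 4!/2 = 12 distinct round trips (a route and its reverse cost the same).
DC → G2 → Q1 → Z6 → F5 → DC: 15+18+5+9+25 = 72
DC → G2 → Q1 → F5 → Z6 → DC: 15+18+14+9+24 = 80
DC → G2 → Z6 → Q1 → F5 → DC: 15+13+5+14+25 = 72
DC → G2 → Z6 → F5 → Q1 → DC: 15+13+9+14+29 = 80
DC → G2 → F5 → Q1 → Z6 → DC: 15+21+14+5+24 = 79
DC → G2 → F5 → Z6 → Q1 → DC: 15+21+9+5+29 = 79
DC → Q1 → G2 → Z6 → F5 → DC: 29+18+13+9+25 = 94
DC → Q1 → G2 → F5 → Z6 → DC: 29+18+21+9+24 = 101
DC → Q1 → Z6 → G2 → F5 → DC: 29+5+13+21+25 = 93
DC → Q1 → F5 → G2 → Z6 → DC: 29+14+21+13+24 = 101
DC → Z6 → G2 → Q1 → F5 → DC: 24+13+18+14+25 = 94
DC → Z6 → Q1 → G2 → F5 → DC: 24+5+18+21+25 = 93
The minimum is 72.
One optimal route: DC → G2 → Q1 → Z6 → F5 → DC (or its reverse).

Shortest round trip = 72 km.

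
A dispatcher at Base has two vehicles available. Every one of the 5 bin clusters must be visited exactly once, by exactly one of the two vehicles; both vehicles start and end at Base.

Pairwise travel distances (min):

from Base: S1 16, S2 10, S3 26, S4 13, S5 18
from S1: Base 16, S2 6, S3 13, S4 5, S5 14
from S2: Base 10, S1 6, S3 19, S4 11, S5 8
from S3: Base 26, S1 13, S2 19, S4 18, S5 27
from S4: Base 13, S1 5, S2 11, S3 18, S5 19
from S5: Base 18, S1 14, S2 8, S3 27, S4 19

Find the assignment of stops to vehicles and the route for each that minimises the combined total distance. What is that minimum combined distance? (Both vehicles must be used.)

93 min — the smallest possible combined total.

Check every non-empty split of the stops between the two vehicles; for each half take its own optimal tour:
  {S1} + {S2, S3, S4, S5}: 32 + 76 = 108
  {S2} + {S1, S3, S4, S5}: 20 + 76 = 96
  {S1, S2} + {S3, S4, S5}: 32 + 76 = 108
  {S3} + {S1, S2, S4, S5}: 52 + 50 = 102
  {S1, S3} + {S2, S4, S5}: 55 + 50 = 105
  {S2, S3} + {S1, S4, S5}: 55 + 50 = 105
  … (15 splits in total)
  {S1, S3, S4} + {S2, S5}: 57 + 36 = 93  ← best
Best: vehicle 1 Base → S3 → S1 → S4 → Base = 57; vehicle 2 Base → S2 → S5 → Base = 36; combined 93.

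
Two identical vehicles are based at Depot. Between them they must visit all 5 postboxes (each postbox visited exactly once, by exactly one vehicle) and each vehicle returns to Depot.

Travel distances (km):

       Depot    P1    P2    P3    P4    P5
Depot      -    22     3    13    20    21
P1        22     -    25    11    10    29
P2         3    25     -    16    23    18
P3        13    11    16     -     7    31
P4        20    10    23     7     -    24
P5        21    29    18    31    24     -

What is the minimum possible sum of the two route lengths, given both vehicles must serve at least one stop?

Try each way of splitting the stops between the two vehicles (each non-empty) and, for each split, find the best tour for each vehicle:
  {P1} + {P2, P3, P4, P5}: 44 + 65 = 109
  {P2} + {P1, P3, P4, P5}: 6 + 79 = 85
  {P1, P2} + {P3, P4, P5}: 50 + 65 = 115
  {P3} + {P1, P2, P4, P5}: 26 + 77 = 103
  {P1, P3} + {P2, P4, P5}: 46 + 65 = 111
  {P2, P3} + {P1, P4, P5}: 32 + 77 = 109
  … (15 splits in total)
Best: vehicle 1 Depot → P2 → Depot = 6; vehicle 2 Depot → P3 → P1 → P4 → P5 → Depot = 79; combined 85.

85 km — the smallest possible combined total.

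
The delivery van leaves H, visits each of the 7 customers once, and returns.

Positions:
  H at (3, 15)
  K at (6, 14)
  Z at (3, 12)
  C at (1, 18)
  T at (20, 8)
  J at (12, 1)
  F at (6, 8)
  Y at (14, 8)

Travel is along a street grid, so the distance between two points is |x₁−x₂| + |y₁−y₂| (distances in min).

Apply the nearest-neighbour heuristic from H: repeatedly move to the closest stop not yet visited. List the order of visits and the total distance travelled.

H → [Z:3 / K:4 / C:5 / F:10 / Y:18 / J:23 / T:24] → Z (3)
Z → [K:5 / F:7 / C:8 / Y:15 / J:20 / T:21] → K (5)
K → [F:6 / C:9 / Y:14 / J:19 / T:20] → F (6)
F → [Y:8 / J:13 / T:14 / C:15] → Y (8)
Y → [T:6 / J:9 / C:23] → T (6)
T → [J:15 / C:29] → J (15)
J → [C:28] → C (28)
Return C→H: 5.
Total = 3 + 5 + 6 + 8 + 6 + 15 + 28 + 5 = 76.

Total distance 76 min via the nearest-neighbour route H → Z → K → F → Y → T → J → C → H.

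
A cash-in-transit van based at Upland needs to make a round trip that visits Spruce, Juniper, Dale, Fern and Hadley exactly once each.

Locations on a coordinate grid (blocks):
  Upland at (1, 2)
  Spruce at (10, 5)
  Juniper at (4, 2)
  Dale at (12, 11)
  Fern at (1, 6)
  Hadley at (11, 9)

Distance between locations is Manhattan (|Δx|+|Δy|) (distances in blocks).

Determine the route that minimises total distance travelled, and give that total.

Upland - Spruce - Juniper - Dale - Fern - Hadley - Upland: 12+9+17+16+13+17 = 84
Upland - Spruce - Juniper - Dale - Hadley - Fern - Upland: 12+9+17+3+13+4 = 58
Upland - Spruce - Juniper - Fern - Dale - Hadley - Upland: 12+9+7+16+3+17 = 64
Upland - Spruce - Juniper - Fern - Hadley - Dale - Upland: 12+9+7+13+3+20 = 64
Upland - Spruce - Juniper - Hadley - Dale - Fern - Upland: 12+9+14+3+16+4 = 58
Upland - Spruce - Juniper - Hadley - Fern - Dale - Upland: 12+9+14+13+16+20 = 84
Upland - Spruce - Dale - Juniper - Fern - Hadley - Upland: 12+8+17+7+13+17 = 74
Upland - Spruce - Dale - Juniper - Hadley - Fern - Upland: 12+8+17+14+13+4 = 68
Upland - Spruce - Dale - Fern - Juniper - Hadley - Upland: 12+8+16+7+14+17 = 74
Upland - Spruce - Dale - Fern - Hadley - Juniper - Upland: 12+8+16+13+14+3 = 66
Upland - Spruce - Dale - Hadley - Juniper - Fern - Upland: 12+8+3+14+7+4 = 48
Upland - Spruce - Dale - Hadley - Fern - Juniper - Upland: 12+8+3+13+7+3 = 46
Upland - Spruce - Fern - Juniper - Dale - Hadley - Upland: 12+10+7+17+3+17 = 66
Upland - Spruce - Fern - Juniper - Hadley - Dale - Upland: 12+10+7+14+3+20 = 66
… (46 more)
Upland - Juniper - Spruce - Dale - Hadley - Fern - Upland: 3+9+8+3+13+4 = 40  ← best
The minimum is 40.
One optimal route: Upland → Juniper → Spruce → Dale → Hadley → Fern → Upland (or its reverse).

Shortest round trip = 40 blocks.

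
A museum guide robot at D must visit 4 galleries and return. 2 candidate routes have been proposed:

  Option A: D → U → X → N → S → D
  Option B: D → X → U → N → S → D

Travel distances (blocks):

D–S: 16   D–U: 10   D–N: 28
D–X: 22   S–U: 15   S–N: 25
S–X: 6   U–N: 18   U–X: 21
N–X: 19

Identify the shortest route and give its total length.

Option A: 10 + 21 + 19 + 25 + 16 = 91
Option B: 22 + 21 + 18 + 25 + 16 = 102

91 blocks — Option A is the shortest.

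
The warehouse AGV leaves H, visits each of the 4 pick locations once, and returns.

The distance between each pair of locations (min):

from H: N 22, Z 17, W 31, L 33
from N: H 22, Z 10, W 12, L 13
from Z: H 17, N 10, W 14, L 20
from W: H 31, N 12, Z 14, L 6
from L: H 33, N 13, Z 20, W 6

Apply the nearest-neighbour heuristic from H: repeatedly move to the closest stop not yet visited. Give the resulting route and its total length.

At H the remaining stops are Z 17, N 22, W 31, L 33; go to Z.
At Z the remaining stops are N 10, W 14, L 20; go to N.
At N the remaining stops are W 12, L 13; go to W.
At W the remaining stops are L 6; go to L.
Return L→H: 33.
Total = 17 + 10 + 12 + 6 + 33 = 78.

Total distance 78 min via the nearest-neighbour route H → Z → N → W → L → H.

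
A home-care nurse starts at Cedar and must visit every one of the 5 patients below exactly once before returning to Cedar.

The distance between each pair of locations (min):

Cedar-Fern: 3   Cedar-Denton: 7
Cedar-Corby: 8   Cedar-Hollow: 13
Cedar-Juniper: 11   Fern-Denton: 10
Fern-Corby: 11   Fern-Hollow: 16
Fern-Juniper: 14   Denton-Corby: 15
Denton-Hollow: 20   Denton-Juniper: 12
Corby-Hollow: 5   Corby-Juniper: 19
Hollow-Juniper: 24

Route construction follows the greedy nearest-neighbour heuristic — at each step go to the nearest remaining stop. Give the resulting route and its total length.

Cedar → [Fern:3 / Denton:7 / Corby:8 / Juniper:11 / Hollow:13] → Fern (3)
Fern → [Denton:10 / Corby:11 / Juniper:14 / Hollow:16] → Denton (10)
Denton → [Juniper:12 / Corby:15 / Hollow:20] → Juniper (12)
Juniper → [Corby:19 / Hollow:24] → Corby (19)
Corby → [Hollow:5] → Hollow (5)
Return Hollow→Cedar: 13.
Total = 3 + 10 + 12 + 19 + 5 + 13 = 62.

Nearest-neighbour total = 62 min; route Cedar → Fern → Denton → Juniper → Corby → Hollow → Cedar.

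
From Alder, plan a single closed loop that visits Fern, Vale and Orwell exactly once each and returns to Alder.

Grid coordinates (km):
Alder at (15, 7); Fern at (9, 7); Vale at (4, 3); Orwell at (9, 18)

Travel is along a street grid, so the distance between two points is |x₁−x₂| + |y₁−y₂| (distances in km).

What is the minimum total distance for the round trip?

With 3 stops there are 3!/2 = 3 distinct round trips (a route and its reverse cost the same).
Alder-Fern-Vale-Orwell-Alder: 6+9+20+17 = 52
Alder-Fern-Orwell-Vale-Alder: 6+11+20+15 = 52
Alder-Vale-Fern-Orwell-Alder: 15+9+11+17 = 52
The minimum is 52.
One optimal route: Alder → Fern → Vale → Orwell → Alder (or its reverse).

52 km — the shortest possible round trip.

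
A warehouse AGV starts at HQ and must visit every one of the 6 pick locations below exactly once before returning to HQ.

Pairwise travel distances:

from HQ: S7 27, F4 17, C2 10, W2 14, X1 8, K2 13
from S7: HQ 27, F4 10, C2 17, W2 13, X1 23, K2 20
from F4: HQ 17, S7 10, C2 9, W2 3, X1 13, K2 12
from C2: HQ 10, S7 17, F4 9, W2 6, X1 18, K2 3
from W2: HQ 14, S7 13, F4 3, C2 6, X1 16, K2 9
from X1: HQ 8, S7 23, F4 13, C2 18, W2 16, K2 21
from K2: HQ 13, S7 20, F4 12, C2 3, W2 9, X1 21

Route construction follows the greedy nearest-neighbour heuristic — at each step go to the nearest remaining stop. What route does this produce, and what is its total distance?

From HQ: distances to unvisited — X1=8, C2=10, K2=13, W2=14, F4=17, S7=27. Nearest is X1 (8).
From X1: distances to unvisited — F4=13, W2=16, C2=18, K2=21, S7=23. Nearest is F4 (13).
From F4: distances to unvisited — W2=3, C2=9, S7=10, K2=12. Nearest is W2 (3).
From W2: distances to unvisited — C2=6, K2=9, S7=13. Nearest is C2 (6).
From C2: distances to unvisited — K2=3, S7=17. Nearest is K2 (3).
From K2: distances to unvisited — S7=20. Nearest is S7 (20).
Return S7→HQ: 27.
Total = 8 + 13 + 3 + 6 + 3 + 20 + 27 = 80.

80 along HQ → X1 → F4 → W2 → C2 → K2 → S7 → HQ.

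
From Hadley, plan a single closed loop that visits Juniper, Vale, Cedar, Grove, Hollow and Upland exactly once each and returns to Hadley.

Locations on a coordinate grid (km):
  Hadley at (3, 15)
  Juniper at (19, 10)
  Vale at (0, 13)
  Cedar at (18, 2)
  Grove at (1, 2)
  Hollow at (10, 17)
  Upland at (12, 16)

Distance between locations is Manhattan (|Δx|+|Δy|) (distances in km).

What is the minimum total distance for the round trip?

Minimum total distance: 68 km.

Hadley → Juniper → Vale → Cedar → Grove → Hollow → Upland → Hadley: 21+22+29+17+24+3+10 = 126
Hadley → Juniper → Vale → Cedar → Grove → Upland → Hollow → Hadley: 21+22+29+17+25+3+9 = 126
Hadley → Juniper → Vale → Cedar → Hollow → Grove → Upland → Hadley: 21+22+29+23+24+25+10 = 154
Hadley → Juniper → Vale → Cedar → Hollow → Upland → Grove → Hadley: 21+22+29+23+3+25+15 = 138
Hadley → Juniper → Vale → Cedar → Upland → Grove → Hollow → Hadley: 21+22+29+20+25+24+9 = 150
Hadley → Juniper → Vale → Cedar → Upland → Hollow → Grove → Hadley: 21+22+29+20+3+24+15 = 134
Hadley → Juniper → Vale → Grove → Cedar → Hollow → Upland → Hadley: 21+22+12+17+23+3+10 = 108
Hadley → Juniper → Vale → Grove → Cedar → Upland → Hollow → Hadley: 21+22+12+17+20+3+9 = 104
… (352 more)
Hadley → Vale → Grove → Cedar → Juniper → Upland → Hollow → Hadley: 5+12+17+9+13+3+9 = 68  ← best
The minimum is 68.
One optimal route: Hadley → Vale → Grove → Cedar → Juniper → Upland → Hollow → Hadley (or its reverse).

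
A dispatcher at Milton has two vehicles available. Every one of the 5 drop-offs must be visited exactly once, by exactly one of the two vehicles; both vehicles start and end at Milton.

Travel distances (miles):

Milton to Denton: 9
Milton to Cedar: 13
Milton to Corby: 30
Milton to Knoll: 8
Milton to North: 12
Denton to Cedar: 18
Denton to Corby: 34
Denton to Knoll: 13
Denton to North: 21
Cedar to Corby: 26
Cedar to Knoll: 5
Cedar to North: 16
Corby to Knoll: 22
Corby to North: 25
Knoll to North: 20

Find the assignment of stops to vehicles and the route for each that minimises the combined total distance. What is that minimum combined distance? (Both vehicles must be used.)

94 miles — the smallest possible combined total.

Check every non-empty split of the stops between the two vehicles; for each half take its own optimal tour:
  {Denton} + {Cedar, Corby, Knoll, North}: 18 + 76 = 94
  {Cedar} + {Denton, Corby, Knoll, North}: 26 + 81 = 107
  {Denton, Cedar} + {Corby, Knoll, North}: 40 + 67 = 107
  {Corby} + {Denton, Cedar, Knoll, North}: 60 + 55 = 115
  {Denton, Corby} + {Cedar, Knoll, North}: 73 + 41 = 114
  {Cedar, Corby} + {Denton, Knoll, North}: 69 + 54 = 123
  … (15 splits in total)
Best: vehicle 1 Milton → Denton → Milton = 18; vehicle 2 Milton → Knoll → Cedar → Corby → North → Milton = 76; combined 94.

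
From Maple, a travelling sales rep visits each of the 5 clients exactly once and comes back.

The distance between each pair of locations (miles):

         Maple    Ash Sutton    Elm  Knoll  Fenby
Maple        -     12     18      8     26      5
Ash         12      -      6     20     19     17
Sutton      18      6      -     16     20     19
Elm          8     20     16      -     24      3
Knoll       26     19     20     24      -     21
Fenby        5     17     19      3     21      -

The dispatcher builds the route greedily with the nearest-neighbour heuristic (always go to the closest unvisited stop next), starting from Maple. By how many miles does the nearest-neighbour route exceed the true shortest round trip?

Maple: Fenby=5, Elm=8, Ash=12, Sutton=18, Knoll=26 ⇒ Fenby
Fenby: Elm=3, Ash=17, Sutton=19, Knoll=21 ⇒ Elm
Elm: Sutton=16, Ash=20, Knoll=24 ⇒ Sutton
Sutton: Ash=6, Knoll=20 ⇒ Ash
Ash: Knoll=19 ⇒ Knoll
NN route Maple → Fenby → Elm → Sutton → Ash → Knoll → Maple costs 75.
Optimal: Maple → Ash → Sutton → Knoll → Elm → Fenby → Maple costs 70 (by enumerating all 60 distinct tours).
Excess = 75 − 70 = 5.

Excess over optimum: 5 miles.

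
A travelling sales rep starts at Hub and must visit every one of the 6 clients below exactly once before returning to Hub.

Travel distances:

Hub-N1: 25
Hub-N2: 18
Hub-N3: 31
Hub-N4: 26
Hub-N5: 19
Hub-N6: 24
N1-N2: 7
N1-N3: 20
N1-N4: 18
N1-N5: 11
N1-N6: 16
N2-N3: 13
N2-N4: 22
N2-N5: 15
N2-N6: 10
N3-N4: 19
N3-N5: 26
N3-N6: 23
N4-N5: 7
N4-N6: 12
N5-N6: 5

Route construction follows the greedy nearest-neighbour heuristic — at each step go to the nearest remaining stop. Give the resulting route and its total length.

From Hub: distances to unvisited — N2=18, N5=19, N6=24, N1=25, N4=26, N3=31. Nearest is N2 (18).
From N2: distances to unvisited — N1=7, N6=10, N3=13, N5=15, N4=22. Nearest is N1 (7).
From N1: distances to unvisited — N5=11, N6=16, N4=18, N3=20. Nearest is N5 (11).
From N5: distances to unvisited — N6=5, N4=7, N3=26. Nearest is N6 (5).
From N6: distances to unvisited — N4=12, N3=23. Nearest is N4 (12).
From N4: distances to unvisited — N3=19. Nearest is N3 (19).
Return N3→Hub: 31.
Total = 18 + 7 + 11 + 5 + 12 + 19 + 31 = 103.

103 along Hub → N2 → N1 → N5 → N6 → N4 → N3 → Hub.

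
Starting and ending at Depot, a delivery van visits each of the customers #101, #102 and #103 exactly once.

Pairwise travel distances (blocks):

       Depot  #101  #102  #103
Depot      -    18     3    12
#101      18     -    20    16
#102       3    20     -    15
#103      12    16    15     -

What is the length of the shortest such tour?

Shortest round trip = 51 blocks.

There are 3 distinct closed tours to check (reversals are equivalent).
Depot→#101→#102→#103→Depot: 18+20+15+12 = 65
Depot→#101→#103→#102→Depot: 18+16+15+3 = 52
Depot→#102→#101→#103→Depot: 3+20+16+12 = 51
The minimum is 51.
One optimal route: Depot → #102 → #101 → #103 → Depot (or its reverse).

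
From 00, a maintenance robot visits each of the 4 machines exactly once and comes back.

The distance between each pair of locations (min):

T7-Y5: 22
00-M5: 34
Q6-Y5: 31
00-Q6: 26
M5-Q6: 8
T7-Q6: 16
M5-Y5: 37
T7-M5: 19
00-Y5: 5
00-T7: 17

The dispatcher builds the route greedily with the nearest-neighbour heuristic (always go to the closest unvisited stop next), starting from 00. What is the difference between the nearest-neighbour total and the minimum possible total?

From 00: Y5=5, T7=17, Q6=26, M5=34 → choose Y5 (5).
From Y5: T7=22, Q6=31, M5=37 → choose T7 (22).
From T7: Q6=16, M5=19 → choose Q6 (16).
From Q6: M5=8 → choose M5 (8).
NN route 00 → Y5 → T7 → Q6 → M5 → 00 costs 85.
Optimal: 00 → T7 → M5 → Q6 → Y5 → 00 costs 80 (by enumerating all 12 distinct tours).
Excess = 85 − 80 = 5.

The nearest-neighbour route is 5 min longer than optimal.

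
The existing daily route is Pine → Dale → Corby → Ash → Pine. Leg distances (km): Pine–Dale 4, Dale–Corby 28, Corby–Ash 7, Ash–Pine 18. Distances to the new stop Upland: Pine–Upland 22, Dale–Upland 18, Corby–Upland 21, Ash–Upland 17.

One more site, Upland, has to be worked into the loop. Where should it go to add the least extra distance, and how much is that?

Insertion cost between consecutive stops i–j is d(i,Upland) + d(Upland,j) − d(i,j):
  between Pine and Dale: 22 + 18 − 4 = 36
  between Dale and Corby: 18 + 21 − 28 = 11
  between Corby and Ash: 21 + 17 − 7 = 31
  between Ash and Pine: 17 + 22 − 18 = 21
Cheapest insertion is between Dale and Corby, adding 11.
New total = 57 + 11 = 68.

Adding 11 km by placing Upland on the Dale–Corby leg.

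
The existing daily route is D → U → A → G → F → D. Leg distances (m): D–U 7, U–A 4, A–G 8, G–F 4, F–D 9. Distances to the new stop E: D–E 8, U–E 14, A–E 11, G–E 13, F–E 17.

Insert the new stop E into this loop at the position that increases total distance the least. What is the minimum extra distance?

Insertion cost between consecutive stops i–j is d(i,E) + d(E,j) − d(i,j):
  between D and U: 8 + 14 − 7 = 15
  between U and A: 14 + 11 − 4 = 21
  between A and G: 11 + 13 − 8 = 16
  between G and F: 13 + 17 − 4 = 26
  between F and D: 17 + 8 − 9 = 16
Cheapest insertion is between D and U, adding 15.
New total = 32 + 15 = 47.

+15 m — insert E between D and U.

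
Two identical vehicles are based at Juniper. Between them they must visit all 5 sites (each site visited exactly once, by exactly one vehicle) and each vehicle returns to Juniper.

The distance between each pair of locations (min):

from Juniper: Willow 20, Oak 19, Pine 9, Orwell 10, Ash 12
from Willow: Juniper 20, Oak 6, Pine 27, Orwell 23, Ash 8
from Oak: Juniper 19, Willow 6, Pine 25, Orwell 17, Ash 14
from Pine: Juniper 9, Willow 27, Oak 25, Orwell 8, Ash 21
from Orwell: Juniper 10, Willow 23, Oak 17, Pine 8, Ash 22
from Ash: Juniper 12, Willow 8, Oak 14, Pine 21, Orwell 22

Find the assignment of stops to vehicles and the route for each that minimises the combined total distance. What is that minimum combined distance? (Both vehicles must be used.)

Minimum combined distance: 71 min.

There are 2^4 − 1 = 15 ways to divide the 5 stops into two non-empty groups. For each, the best each vehicle can do is its own shortest tour through its group:
  {Willow} + {Oak, Pine, Orwell, Ash}: 40 + 60 = 100
  {Oak} + {Willow, Pine, Orwell, Ash}: 38 + 60 = 98
  {Willow, Oak} + {Pine, Orwell, Ash}: 45 + 51 = 96
  {Pine} + {Willow, Oak, Orwell, Ash}: 18 + 53 = 71
  {Willow, Pine} + {Oak, Orwell, Ash}: 56 + 53 = 109
  {Oak, Pine} + {Willow, Orwell, Ash}: 53 + 53 = 106
  … (15 splits in total)
Best: vehicle 1 Juniper → Pine → Juniper = 18; vehicle 2 Juniper → Orwell → Oak → Willow → Ash → Juniper = 53; combined 71.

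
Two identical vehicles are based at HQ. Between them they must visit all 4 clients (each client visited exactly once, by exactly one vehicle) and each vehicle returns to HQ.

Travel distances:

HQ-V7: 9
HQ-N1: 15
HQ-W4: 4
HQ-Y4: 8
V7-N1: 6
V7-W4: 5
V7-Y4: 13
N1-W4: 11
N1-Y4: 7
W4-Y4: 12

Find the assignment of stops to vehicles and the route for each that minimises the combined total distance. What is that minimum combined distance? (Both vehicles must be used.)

There are 2^3 − 1 = 7 ways to divide the 4 stops into two non-empty groups. For each, the best each vehicle can do is its own shortest tour through its group:
  {V7} + {N1, W4, Y4}: 18 + 30 = 48
  {N1} + {V7, W4, Y4}: 30 + 30 = 60
  {V7, N1} + {W4, Y4}: 30 + 24 = 54
  {W4} + {V7, N1, Y4}: 8 + 30 = 38
  {V7, W4} + {N1, Y4}: 18 + 30 = 48
  {N1, W4} + {V7, Y4}: 30 + 30 = 60
  … (7 splits in total)
Best: vehicle 1 HQ → W4 → HQ = 8; vehicle 2 HQ → V7 → N1 → Y4 → HQ = 30; combined 38.

38 — the smallest possible combined total.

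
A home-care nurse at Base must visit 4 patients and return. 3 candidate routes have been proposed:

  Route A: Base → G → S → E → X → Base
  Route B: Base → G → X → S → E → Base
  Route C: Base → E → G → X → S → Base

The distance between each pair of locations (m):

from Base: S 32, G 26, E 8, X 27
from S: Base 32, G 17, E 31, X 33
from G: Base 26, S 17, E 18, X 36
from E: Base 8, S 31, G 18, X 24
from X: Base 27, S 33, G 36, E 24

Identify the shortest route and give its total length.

Shortest is Route A, total 125 m.

Route A: 26 + 17 + 31 + 24 + 27 = 125
Route B: 26 + 36 + 33 + 31 + 8 = 134
Route C: 8 + 18 + 36 + 33 + 32 = 127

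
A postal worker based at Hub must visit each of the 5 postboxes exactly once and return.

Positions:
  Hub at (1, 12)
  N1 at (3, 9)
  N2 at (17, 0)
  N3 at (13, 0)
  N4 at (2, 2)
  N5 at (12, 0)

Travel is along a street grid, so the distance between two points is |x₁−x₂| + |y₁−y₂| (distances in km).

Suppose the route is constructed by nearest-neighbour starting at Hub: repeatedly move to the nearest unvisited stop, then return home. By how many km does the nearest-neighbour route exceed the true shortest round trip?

From Hub: N1=5, N4=11, N5=23, N3=24, N2=28 → choose N1 (5).
From N1: N4=8, N5=18, N3=19, N2=23 → choose N4 (8).
From N4: N5=12, N3=13, N2=17 → choose N5 (12).
From N5: N3=1, N2=5 → choose N3 (1).
From N3: N2=4 → choose N2 (4).
NN route Hub → N1 → N4 → N5 → N3 → N2 → Hub costs 58.
Optimal: Hub → N1 → N2 → N3 → N5 → N4 → Hub costs 56 (by enumerating all 60 distinct tours).
Excess = 58 − 56 = 2.

The nearest-neighbour route is 2 km longer than optimal.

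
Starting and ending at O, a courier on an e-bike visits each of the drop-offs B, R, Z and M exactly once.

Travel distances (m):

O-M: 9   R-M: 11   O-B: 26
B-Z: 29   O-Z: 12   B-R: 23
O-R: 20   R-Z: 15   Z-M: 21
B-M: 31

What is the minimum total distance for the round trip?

84 m — the shortest possible round trip.

With 4 stops there are 4!/2 = 12 distinct round trips (a route and its reverse cost the same).
O-B-R-Z-M-O: 26+23+15+21+9 = 94
O-B-R-M-Z-O: 26+23+11+21+12 = 93
O-B-Z-R-M-O: 26+29+15+11+9 = 90
O-B-Z-M-R-O: 26+29+21+11+20 = 107
O-B-M-R-Z-O: 26+31+11+15+12 = 95
O-B-M-Z-R-O: 26+31+21+15+20 = 113
O-R-B-Z-M-O: 20+23+29+21+9 = 102
O-R-B-M-Z-O: 20+23+31+21+12 = 107
O-R-Z-B-M-O: 20+15+29+31+9 = 104
O-R-M-B-Z-O: 20+11+31+29+12 = 103
O-Z-B-R-M-O: 12+29+23+11+9 = 84
O-Z-R-B-M-O: 12+15+23+31+9 = 90
The minimum is 84.
One optimal route: O → Z → B → R → M → O (or its reverse).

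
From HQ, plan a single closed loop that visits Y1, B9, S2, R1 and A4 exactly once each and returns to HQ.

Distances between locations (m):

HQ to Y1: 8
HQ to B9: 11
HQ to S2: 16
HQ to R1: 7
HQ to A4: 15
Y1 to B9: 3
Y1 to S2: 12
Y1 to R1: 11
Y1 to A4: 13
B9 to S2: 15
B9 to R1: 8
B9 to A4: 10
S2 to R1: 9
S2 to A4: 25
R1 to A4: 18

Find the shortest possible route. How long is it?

HQ - Y1 - B9 - S2 - R1 - A4 - HQ: 8+3+15+9+18+15 = 68
HQ - Y1 - B9 - S2 - A4 - R1 - HQ: 8+3+15+25+18+7 = 76
HQ - Y1 - B9 - R1 - S2 - A4 - HQ: 8+3+8+9+25+15 = 68
HQ - Y1 - B9 - R1 - A4 - S2 - HQ: 8+3+8+18+25+16 = 78
HQ - Y1 - B9 - A4 - S2 - R1 - HQ: 8+3+10+25+9+7 = 62
HQ - Y1 - B9 - A4 - R1 - S2 - HQ: 8+3+10+18+9+16 = 64
HQ - Y1 - S2 - B9 - R1 - A4 - HQ: 8+12+15+8+18+15 = 76
HQ - Y1 - S2 - B9 - A4 - R1 - HQ: 8+12+15+10+18+7 = 70
HQ - Y1 - S2 - R1 - B9 - A4 - HQ: 8+12+9+8+10+15 = 62
HQ - Y1 - S2 - R1 - A4 - B9 - HQ: 8+12+9+18+10+11 = 68
HQ - Y1 - S2 - A4 - B9 - R1 - HQ: 8+12+25+10+8+7 = 70
HQ - Y1 - S2 - A4 - R1 - B9 - HQ: 8+12+25+18+8+11 = 82
HQ - Y1 - R1 - B9 - S2 - A4 - HQ: 8+11+8+15+25+15 = 82
HQ - Y1 - R1 - B9 - A4 - S2 - HQ: 8+11+8+10+25+16 = 78
… (46 more)
HQ - R1 - S2 - Y1 - B9 - A4 - HQ: 7+9+12+3+10+15 = 56  ← best
The minimum is 56.
One optimal route: HQ → R1 → S2 → Y1 → B9 → A4 → HQ (or its reverse).

56 m — the shortest possible round trip.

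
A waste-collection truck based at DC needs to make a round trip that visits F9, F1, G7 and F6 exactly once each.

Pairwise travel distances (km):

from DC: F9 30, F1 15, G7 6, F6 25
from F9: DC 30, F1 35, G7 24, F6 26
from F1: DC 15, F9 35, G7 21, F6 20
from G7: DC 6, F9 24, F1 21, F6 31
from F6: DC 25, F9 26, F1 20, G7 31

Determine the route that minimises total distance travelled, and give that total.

With 4 stops there are 4!/2 = 12 distinct round trips (a route and its reverse cost the same).
DC→F9→F1→G7→F6→DC: 30+35+21+31+25 = 142
DC→F9→F1→F6→G7→DC: 30+35+20+31+6 = 122
DC→F9→G7→F1→F6→DC: 30+24+21+20+25 = 120
DC→F9→G7→F6→F1→DC: 30+24+31+20+15 = 120
DC→F9→F6→F1→G7→DC: 30+26+20+21+6 = 103
DC→F9→F6→G7→F1→DC: 30+26+31+21+15 = 123
DC→F1→F9→G7→F6→DC: 15+35+24+31+25 = 130
DC→F1→F9→F6→G7→DC: 15+35+26+31+6 = 113
DC→F1→G7→F9→F6→DC: 15+21+24+26+25 = 111
DC→F1→F6→F9→G7→DC: 15+20+26+24+6 = 91
DC→G7→F9→F1→F6→DC: 6+24+35+20+25 = 110
DC→G7→F1→F9→F6→DC: 6+21+35+26+25 = 113
The minimum is 91.
One optimal route: DC → F1 → F6 → F9 → G7 → DC (or its reverse).

Minimum total distance: 91 km.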